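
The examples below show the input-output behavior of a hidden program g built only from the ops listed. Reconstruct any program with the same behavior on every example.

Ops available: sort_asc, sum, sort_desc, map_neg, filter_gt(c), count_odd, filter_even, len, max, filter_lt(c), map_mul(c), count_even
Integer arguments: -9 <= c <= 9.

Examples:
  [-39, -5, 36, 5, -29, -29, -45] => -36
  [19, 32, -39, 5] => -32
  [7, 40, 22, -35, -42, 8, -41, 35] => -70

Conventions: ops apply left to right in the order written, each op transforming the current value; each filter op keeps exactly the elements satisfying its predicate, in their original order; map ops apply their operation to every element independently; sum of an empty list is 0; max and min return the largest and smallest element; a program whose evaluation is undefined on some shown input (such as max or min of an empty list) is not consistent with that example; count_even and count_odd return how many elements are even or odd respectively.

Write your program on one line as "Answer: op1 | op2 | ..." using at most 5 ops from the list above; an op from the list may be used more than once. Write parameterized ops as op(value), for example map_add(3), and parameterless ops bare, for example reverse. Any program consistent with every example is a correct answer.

map_neg | filter_even | filter_lt(7) | sum

Check, running the answer program on each example:
  [-39, -5, 36, 5, -29, -29, -45] -> [39, 5, -36, -5, 29, 29, 45] -> [-36] -> [-36] -> -36
  [19, 32, -39, 5] -> [-19, -32, 39, -5] -> [-32] -> [-32] -> -32
  [7, 40, 22, -35, -42, 8, -41, 35] -> [-7, -40, -22, 35, 42, -8, 41, -35] -> [-40, -22, 42, -8] -> [-40, -22, -8] -> -70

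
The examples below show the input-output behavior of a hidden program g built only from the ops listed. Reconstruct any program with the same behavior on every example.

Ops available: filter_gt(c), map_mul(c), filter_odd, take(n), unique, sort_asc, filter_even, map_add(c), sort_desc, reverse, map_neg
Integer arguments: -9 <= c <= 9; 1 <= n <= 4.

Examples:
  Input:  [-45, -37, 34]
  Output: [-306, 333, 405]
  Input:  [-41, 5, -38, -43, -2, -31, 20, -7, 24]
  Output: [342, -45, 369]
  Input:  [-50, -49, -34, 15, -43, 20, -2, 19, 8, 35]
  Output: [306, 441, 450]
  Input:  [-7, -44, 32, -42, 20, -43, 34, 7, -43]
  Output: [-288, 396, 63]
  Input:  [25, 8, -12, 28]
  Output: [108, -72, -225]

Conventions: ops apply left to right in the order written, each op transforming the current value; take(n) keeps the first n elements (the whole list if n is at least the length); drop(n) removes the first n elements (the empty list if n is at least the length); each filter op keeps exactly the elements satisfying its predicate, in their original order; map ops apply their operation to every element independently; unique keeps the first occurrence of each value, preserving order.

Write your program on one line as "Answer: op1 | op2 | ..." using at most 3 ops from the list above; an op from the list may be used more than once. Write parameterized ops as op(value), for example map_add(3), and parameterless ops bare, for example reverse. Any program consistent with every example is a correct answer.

take(3) | map_mul(-9) | reverse

Check, running the answer program on each example:
  [-45, -37, 34] -> [-45, -37, 34] -> [405, 333, -306] -> [-306, 333, 405]
  [-41, 5, -38, -43, -2, -31, 20, -7, 24] -> [-41, 5, -38] -> [369, -45, 342] -> [342, -45, 369]
  [-50, -49, -34, 15, -43, 20, -2, 19, 8, 35] -> [-50, -49, -34] -> [450, 441, 306] -> [306, 441, 450]
  [-7, -44, 32, -42, 20, -43, 34, 7, -43] -> [-7, -44, 32] -> [63, 396, -288] -> [-288, 396, 63]
  [25, 8, -12, 28] -> [25, 8, -12] -> [-225, -72, 108] -> [108, -72, -225]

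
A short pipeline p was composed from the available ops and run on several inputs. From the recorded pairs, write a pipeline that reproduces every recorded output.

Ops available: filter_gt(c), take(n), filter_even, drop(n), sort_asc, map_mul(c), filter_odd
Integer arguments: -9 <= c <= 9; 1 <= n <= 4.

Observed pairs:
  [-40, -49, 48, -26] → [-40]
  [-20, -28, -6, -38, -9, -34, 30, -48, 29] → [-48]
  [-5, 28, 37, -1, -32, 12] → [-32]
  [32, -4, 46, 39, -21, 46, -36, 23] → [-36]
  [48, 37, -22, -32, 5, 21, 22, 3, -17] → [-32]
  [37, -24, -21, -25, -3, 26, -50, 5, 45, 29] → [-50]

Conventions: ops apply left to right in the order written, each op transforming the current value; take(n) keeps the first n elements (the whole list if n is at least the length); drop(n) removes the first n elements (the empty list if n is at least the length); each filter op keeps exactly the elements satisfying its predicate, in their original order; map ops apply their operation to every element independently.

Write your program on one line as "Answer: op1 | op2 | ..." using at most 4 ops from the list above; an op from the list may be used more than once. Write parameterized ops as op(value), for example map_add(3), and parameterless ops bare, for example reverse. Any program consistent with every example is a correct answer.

filter_even | sort_asc | take(1)

Check, running the answer program on each example:
  [-40, -49, 48, -26] -> [-40, 48, -26] -> [-40, -26, 48] -> [-40]
  [-20, -28, -6, -38, -9, -34, 30, -48, 29] -> [-20, -28, -6, -38, -34, 30, -48] -> [-48, -38, -34, -28, -20, -6, 30] -> [-48]
  [-5, 28, 37, -1, -32, 12] -> [28, -32, 12] -> [-32, 12, 28] -> [-32]
  [32, -4, 46, 39, -21, 46, -36, 23] -> [32, -4, 46, 46, -36] -> [-36, -4, 32, 46, 46] -> [-36]
  [48, 37, -22, -32, 5, 21, 22, 3, -17] -> [48, -22, -32, 22] -> [-32, -22, 22, 48] -> [-32]
  [37, -24, -21, -25, -3, 26, -50, 5, 45, 29] -> [-24, 26, -50] -> [-50, -24, 26] -> [-50]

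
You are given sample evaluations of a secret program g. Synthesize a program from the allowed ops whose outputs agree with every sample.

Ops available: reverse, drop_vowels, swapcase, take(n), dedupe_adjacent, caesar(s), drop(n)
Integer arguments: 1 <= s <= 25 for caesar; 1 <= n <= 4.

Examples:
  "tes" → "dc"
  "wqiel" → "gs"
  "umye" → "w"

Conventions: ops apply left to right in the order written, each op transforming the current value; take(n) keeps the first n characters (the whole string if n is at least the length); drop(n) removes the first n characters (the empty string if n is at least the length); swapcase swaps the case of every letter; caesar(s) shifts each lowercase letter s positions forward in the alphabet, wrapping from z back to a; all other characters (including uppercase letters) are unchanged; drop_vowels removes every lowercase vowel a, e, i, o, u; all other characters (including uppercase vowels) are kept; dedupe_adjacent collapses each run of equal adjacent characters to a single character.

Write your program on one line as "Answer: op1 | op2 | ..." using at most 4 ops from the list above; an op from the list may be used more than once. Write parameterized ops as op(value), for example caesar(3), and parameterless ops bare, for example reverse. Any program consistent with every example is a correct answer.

caesar(10) | take(3) | drop_vowels

Check, running the answer program on each example:
  "tes" -> "doc" -> "doc" -> "dc"
  "wqiel" -> "gasov" -> "gas" -> "gs"
  "umye" -> "ewio" -> "ewi" -> "w"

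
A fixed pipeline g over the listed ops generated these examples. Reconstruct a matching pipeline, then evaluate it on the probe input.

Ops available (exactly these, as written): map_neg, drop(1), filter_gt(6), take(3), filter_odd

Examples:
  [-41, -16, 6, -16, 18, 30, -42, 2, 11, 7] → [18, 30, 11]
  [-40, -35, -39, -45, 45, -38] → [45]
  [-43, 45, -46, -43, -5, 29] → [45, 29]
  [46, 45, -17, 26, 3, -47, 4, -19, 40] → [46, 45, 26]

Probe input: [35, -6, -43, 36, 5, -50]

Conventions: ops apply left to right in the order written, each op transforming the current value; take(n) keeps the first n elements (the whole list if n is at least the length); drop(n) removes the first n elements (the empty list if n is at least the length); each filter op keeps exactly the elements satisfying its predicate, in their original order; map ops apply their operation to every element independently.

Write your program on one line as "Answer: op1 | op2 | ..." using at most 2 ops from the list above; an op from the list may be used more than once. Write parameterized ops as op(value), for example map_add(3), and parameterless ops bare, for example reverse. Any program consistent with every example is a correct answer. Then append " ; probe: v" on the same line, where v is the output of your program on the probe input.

filter_gt(6) | take(3) ; probe: [35, 36]

Check, running the answer program on each example:
  [-41, -16, 6, -16, 18, 30, -42, 2, 11, 7] -> [18, 30, 11, 7] -> [18, 30, 11]
  [-40, -35, -39, -45, 45, -38] -> [45] -> [45]
  [-43, 45, -46, -43, -5, 29] -> [45, 29] -> [45, 29]
  [46, 45, -17, 26, 3, -47, 4, -19, 40] -> [46, 45, 26, 40] -> [46, 45, 26]
  probe: [35, -6, -43, 36, 5, -50] -> [35, 36] -> [35, 36]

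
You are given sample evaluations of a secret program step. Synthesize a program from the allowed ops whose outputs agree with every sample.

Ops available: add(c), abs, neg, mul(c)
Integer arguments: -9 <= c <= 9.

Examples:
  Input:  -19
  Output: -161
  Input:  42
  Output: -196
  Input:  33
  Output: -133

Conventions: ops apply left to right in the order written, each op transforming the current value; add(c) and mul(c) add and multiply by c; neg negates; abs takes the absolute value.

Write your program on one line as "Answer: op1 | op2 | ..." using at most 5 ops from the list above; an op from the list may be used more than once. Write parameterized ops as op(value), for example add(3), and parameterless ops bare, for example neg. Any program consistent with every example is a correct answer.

add(-9) | abs | add(-5) | mul(-7)

Check, running the answer program on each example:
  -19 -> -28 -> 28 -> 23 -> -161
  42 -> 33 -> 33 -> 28 -> -196
  33 -> 24 -> 24 -> 19 -> -133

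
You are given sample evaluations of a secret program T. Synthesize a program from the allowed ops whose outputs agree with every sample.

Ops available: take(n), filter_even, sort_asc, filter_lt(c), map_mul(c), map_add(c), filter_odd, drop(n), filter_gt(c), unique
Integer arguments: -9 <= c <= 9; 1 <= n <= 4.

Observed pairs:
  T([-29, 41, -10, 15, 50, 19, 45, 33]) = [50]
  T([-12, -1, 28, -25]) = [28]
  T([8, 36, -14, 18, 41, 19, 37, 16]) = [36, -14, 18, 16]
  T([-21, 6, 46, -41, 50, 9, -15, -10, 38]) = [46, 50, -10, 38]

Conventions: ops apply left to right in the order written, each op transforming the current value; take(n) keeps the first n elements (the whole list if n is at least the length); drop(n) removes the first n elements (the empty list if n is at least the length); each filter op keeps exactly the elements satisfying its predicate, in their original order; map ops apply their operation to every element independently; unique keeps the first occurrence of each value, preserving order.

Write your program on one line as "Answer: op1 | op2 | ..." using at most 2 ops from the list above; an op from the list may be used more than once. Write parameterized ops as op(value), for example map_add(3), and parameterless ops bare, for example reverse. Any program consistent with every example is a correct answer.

filter_even | drop(1)

Check, running the answer program on each example:
  [-29, 41, -10, 15, 50, 19, 45, 33] -> [-10, 50] -> [50]
  [-12, -1, 28, -25] -> [-12, 28] -> [28]
  [8, 36, -14, 18, 41, 19, 37, 16] -> [8, 36, -14, 18, 16] -> [36, -14, 18, 16]
  [-21, 6, 46, -41, 50, 9, -15, -10, 38] -> [6, 46, 50, -10, 38] -> [46, 50, -10, 38]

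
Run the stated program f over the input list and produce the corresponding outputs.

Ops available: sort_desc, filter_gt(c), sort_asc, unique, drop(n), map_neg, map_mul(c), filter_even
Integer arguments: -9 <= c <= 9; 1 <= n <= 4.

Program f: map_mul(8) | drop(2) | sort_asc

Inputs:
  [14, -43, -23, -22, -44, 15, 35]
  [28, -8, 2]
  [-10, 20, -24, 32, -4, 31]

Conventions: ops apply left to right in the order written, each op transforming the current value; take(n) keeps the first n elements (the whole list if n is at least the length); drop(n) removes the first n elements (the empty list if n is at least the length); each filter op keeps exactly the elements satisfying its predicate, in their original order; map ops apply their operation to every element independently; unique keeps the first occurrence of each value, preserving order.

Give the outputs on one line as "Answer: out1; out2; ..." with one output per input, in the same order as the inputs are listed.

[-352, -184, -176, 120, 280]; [16]; [-192, -32, 248, 256]

Execution, op by op:
  [14, -43, -23, -22, -44, 15, 35] -> [112, -344, -184, -176, -352, 120, 280] -> [-184, -176, -352, 120, 280] -> [-352, -184, -176, 120, 280]
  [28, -8, 2] -> [224, -64, 16] -> [16] -> [16]
  [-10, 20, -24, 32, -4, 31] -> [-80, 160, -192, 256, -32, 248] -> [-192, 256, -32, 248] -> [-192, -32, 248, 256]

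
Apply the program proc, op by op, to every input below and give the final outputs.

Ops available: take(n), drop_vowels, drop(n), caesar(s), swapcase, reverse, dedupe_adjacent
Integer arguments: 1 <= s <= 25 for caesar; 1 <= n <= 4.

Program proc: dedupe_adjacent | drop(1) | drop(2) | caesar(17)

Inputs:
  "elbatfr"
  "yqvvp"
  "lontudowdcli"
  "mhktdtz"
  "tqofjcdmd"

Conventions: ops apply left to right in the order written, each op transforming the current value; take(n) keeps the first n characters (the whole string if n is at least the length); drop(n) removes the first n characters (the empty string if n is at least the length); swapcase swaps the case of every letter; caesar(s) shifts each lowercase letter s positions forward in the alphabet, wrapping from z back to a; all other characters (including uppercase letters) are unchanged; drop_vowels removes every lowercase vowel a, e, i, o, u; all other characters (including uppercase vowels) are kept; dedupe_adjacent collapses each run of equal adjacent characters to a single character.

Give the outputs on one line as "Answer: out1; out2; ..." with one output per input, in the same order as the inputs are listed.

Execution, op by op:
  "elbatfr" -> "elbatfr" -> "lbatfr" -> "atfr" -> "rkwi"
  "yqvvp" -> "yqvp" -> "qvp" -> "p" -> "g"
  "lontudowdcli" -> "lontudowdcli" -> "ontudowdcli" -> "tudowdcli" -> "klufnutcz"
  "mhktdtz" -> "mhktdtz" -> "hktdtz" -> "tdtz" -> "kukq"
  "tqofjcdmd" -> "tqofjcdmd" -> "qofjcdmd" -> "fjcdmd" -> "watudu"

"rkwi"; "g"; "klufnutcz"; "kukq"; "watudu"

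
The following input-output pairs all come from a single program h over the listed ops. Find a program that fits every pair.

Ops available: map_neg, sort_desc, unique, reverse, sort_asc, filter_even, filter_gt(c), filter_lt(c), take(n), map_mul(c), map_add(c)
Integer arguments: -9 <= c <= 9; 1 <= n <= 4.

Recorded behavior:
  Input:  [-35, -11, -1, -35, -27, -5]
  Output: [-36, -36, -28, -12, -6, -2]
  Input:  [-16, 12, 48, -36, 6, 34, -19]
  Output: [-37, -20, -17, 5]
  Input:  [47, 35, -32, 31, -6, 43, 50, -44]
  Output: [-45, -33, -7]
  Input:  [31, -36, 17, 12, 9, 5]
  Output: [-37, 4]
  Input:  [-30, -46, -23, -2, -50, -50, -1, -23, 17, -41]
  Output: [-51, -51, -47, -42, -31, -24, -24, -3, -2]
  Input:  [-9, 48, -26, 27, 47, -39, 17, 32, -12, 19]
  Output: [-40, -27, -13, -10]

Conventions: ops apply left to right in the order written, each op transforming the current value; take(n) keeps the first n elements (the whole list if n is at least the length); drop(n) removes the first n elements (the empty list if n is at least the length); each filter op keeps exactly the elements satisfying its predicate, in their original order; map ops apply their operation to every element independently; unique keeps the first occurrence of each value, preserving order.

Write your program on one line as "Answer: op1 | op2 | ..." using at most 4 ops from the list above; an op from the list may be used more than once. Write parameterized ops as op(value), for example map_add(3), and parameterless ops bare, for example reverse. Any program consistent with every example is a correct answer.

filter_lt(7) | reverse | map_add(-1) | sort_asc

Check, running the answer program on each example:
  [-35, -11, -1, -35, -27, -5] -> [-35, -11, -1, -35, -27, -5] -> [-5, -27, -35, -1, -11, -35] -> [-6, -28, -36, -2, -12, -36] -> [-36, -36, -28, -12, -6, -2]
  [-16, 12, 48, -36, 6, 34, -19] -> [-16, -36, 6, -19] -> [-19, 6, -36, -16] -> [-20, 5, -37, -17] -> [-37, -20, -17, 5]
  [47, 35, -32, 31, -6, 43, 50, -44] -> [-32, -6, -44] -> [-44, -6, -32] -> [-45, -7, -33] -> [-45, -33, -7]
  [31, -36, 17, 12, 9, 5] -> [-36, 5] -> [5, -36] -> [4, -37] -> [-37, 4]
  [-30, -46, -23, -2, -50, -50, -1, -23, 17, -41] -> [-30, -46, -23, -2, -50, -50, -1, -23, -41] -> [-41, -23, -1, -50, -50, -2, -23, -46, -30] -> [-42, -24, -2, -51, -51, -3, -24, -47, -31] -> [-51, -51, -47, -42, -31, -24, -24, -3, -2]
  [-9, 48, -26, 27, 47, -39, 17, 32, -12, 19] -> [-9, -26, -39, -12] -> [-12, -39, -26, -9] -> [-13, -40, -27, -10] -> [-40, -27, -13, -10]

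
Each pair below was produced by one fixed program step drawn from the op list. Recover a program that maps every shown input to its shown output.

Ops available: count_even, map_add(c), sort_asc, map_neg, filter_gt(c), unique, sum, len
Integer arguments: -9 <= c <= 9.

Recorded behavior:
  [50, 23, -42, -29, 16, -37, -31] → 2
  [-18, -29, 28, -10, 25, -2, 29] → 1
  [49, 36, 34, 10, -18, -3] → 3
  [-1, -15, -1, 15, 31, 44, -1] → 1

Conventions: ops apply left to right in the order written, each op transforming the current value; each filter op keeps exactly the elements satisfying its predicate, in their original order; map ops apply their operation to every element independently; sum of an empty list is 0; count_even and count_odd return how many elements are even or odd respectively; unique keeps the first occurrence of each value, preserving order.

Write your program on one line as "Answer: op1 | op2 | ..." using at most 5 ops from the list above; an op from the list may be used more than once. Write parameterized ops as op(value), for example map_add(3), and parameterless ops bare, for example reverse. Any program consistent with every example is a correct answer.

sort_asc | filter_gt(-2) | map_add(-2) | count_even

Check, running the answer program on each example:
  [50, 23, -42, -29, 16, -37, -31] -> [-42, -37, -31, -29, 16, 23, 50] -> [16, 23, 50] -> [14, 21, 48] -> 2
  [-18, -29, 28, -10, 25, -2, 29] -> [-29, -18, -10, -2, 25, 28, 29] -> [25, 28, 29] -> [23, 26, 27] -> 1
  [49, 36, 34, 10, -18, -3] -> [-18, -3, 10, 34, 36, 49] -> [10, 34, 36, 49] -> [8, 32, 34, 47] -> 3
  [-1, -15, -1, 15, 31, 44, -1] -> [-15, -1, -1, -1, 15, 31, 44] -> [-1, -1, -1, 15, 31, 44] -> [-3, -3, -3, 13, 29, 42] -> 1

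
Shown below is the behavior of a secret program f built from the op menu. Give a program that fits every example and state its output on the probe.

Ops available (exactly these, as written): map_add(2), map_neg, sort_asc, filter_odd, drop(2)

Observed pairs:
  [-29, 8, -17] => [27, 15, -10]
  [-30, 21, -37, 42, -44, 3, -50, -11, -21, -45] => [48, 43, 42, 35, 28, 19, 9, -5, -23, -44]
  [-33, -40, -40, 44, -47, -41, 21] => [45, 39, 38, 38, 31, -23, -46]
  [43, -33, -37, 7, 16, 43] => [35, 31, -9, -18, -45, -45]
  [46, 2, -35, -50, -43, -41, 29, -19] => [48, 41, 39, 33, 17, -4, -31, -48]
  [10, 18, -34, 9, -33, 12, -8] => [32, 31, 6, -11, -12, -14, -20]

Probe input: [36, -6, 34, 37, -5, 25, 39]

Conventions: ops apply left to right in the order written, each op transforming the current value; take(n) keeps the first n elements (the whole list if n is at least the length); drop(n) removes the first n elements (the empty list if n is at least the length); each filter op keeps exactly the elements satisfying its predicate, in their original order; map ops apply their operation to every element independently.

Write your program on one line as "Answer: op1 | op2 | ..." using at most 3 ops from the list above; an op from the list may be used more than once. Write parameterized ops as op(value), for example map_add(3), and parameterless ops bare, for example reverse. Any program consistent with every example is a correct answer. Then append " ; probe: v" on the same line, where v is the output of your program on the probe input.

sort_asc | map_add(2) | map_neg ; probe: [4, 3, -27, -36, -38, -39, -41]

Check, running the answer program on each example:
  [-29, 8, -17] -> [-29, -17, 8] -> [-27, -15, 10] -> [27, 15, -10]
  [-30, 21, -37, 42, -44, 3, -50, -11, -21, -45] -> [-50, -45, -44, -37, -30, -21, -11, 3, 21, 42] -> [-48, -43, -42, -35, -28, -19, -9, 5, 23, 44] -> [48, 43, 42, 35, 28, 19, 9, -5, -23, -44]
  [-33, -40, -40, 44, -47, -41, 21] -> [-47, -41, -40, -40, -33, 21, 44] -> [-45, -39, -38, -38, -31, 23, 46] -> [45, 39, 38, 38, 31, -23, -46]
  [43, -33, -37, 7, 16, 43] -> [-37, -33, 7, 16, 43, 43] -> [-35, -31, 9, 18, 45, 45] -> [35, 31, -9, -18, -45, -45]
  [46, 2, -35, -50, -43, -41, 29, -19] -> [-50, -43, -41, -35, -19, 2, 29, 46] -> [-48, -41, -39, -33, -17, 4, 31, 48] -> [48, 41, 39, 33, 17, -4, -31, -48]
  [10, 18, -34, 9, -33, 12, -8] -> [-34, -33, -8, 9, 10, 12, 18] -> [-32, -31, -6, 11, 12, 14, 20] -> [32, 31, 6, -11, -12, -14, -20]
  probe: [36, -6, 34, 37, -5, 25, 39] -> [-6, -5, 25, 34, 36, 37, 39] -> [-4, -3, 27, 36, 38, 39, 41] -> [4, 3, -27, -36, -38, -39, -41]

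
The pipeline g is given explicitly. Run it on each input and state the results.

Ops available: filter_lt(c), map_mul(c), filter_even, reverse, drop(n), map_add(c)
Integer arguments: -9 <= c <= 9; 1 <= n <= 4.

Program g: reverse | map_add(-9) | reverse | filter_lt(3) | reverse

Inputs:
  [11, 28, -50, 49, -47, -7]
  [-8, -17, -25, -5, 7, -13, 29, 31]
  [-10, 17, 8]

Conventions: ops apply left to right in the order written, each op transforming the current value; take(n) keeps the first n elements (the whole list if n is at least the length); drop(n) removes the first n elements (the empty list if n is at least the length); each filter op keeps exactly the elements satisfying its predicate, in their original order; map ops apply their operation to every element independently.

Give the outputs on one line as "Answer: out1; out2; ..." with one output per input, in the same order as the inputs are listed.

[-16, -56, -59, 2]; [-22, -2, -14, -34, -26, -17]; [-1, -19]

Execution, op by op:
  [11, 28, -50, 49, -47, -7] -> [-7, -47, 49, -50, 28, 11] -> [-16, -56, 40, -59, 19, 2] -> [2, 19, -59, 40, -56, -16] -> [2, -59, -56, -16] -> [-16, -56, -59, 2]
  [-8, -17, -25, -5, 7, -13, 29, 31] -> [31, 29, -13, 7, -5, -25, -17, -8] -> [22, 20, -22, -2, -14, -34, -26, -17] -> [-17, -26, -34, -14, -2, -22, 20, 22] -> [-17, -26, -34, -14, -2, -22] -> [-22, -2, -14, -34, -26, -17]
  [-10, 17, 8] -> [8, 17, -10] -> [-1, 8, -19] -> [-19, 8, -1] -> [-19, -1] -> [-1, -19]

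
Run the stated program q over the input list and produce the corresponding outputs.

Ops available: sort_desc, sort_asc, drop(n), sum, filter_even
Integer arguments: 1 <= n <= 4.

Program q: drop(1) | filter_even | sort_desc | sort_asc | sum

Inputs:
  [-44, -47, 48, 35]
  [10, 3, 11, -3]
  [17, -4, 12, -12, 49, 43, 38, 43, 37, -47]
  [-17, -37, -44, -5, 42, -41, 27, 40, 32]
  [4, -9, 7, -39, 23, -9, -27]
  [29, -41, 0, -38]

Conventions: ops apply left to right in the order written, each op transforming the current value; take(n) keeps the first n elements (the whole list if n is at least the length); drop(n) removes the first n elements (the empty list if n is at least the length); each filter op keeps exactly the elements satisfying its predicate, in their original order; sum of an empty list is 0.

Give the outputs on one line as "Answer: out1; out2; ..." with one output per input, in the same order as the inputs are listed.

Execution, op by op:
  [-44, -47, 48, 35] -> [-47, 48, 35] -> [48] -> [48] -> [48] -> 48
  [10, 3, 11, -3] -> [3, 11, -3] -> [] -> [] -> [] -> 0
  [17, -4, 12, -12, 49, 43, 38, 43, 37, -47] -> [-4, 12, -12, 49, 43, 38, 43, 37, -47] -> [-4, 12, -12, 38] -> [38, 12, -4, -12] -> [-12, -4, 12, 38] -> 34
  [-17, -37, -44, -5, 42, -41, 27, 40, 32] -> [-37, -44, -5, 42, -41, 27, 40, 32] -> [-44, 42, 40, 32] -> [42, 40, 32, -44] -> [-44, 32, 40, 42] -> 70
  [4, -9, 7, -39, 23, -9, -27] -> [-9, 7, -39, 23, -9, -27] -> [] -> [] -> [] -> 0
  [29, -41, 0, -38] -> [-41, 0, -38] -> [0, -38] -> [0, -38] -> [-38, 0] -> -38

48; 0; 34; 70; 0; -38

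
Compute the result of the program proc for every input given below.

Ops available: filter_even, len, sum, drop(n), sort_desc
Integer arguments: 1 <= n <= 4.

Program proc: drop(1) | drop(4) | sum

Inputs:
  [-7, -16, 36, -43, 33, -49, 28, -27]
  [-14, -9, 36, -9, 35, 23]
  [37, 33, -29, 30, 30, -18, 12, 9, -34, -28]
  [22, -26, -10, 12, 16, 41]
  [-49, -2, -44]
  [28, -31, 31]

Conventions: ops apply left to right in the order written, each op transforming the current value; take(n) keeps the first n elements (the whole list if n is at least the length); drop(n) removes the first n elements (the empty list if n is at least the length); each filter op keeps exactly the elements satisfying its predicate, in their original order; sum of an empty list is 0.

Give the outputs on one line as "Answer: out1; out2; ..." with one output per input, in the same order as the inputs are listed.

Execution, op by op:
  [-7, -16, 36, -43, 33, -49, 28, -27] -> [-16, 36, -43, 33, -49, 28, -27] -> [-49, 28, -27] -> -48
  [-14, -9, 36, -9, 35, 23] -> [-9, 36, -9, 35, 23] -> [23] -> 23
  [37, 33, -29, 30, 30, -18, 12, 9, -34, -28] -> [33, -29, 30, 30, -18, 12, 9, -34, -28] -> [-18, 12, 9, -34, -28] -> -59
  [22, -26, -10, 12, 16, 41] -> [-26, -10, 12, 16, 41] -> [41] -> 41
  [-49, -2, -44] -> [-2, -44] -> [] -> 0
  [28, -31, 31] -> [-31, 31] -> [] -> 0

-48; 23; -59; 41; 0; 0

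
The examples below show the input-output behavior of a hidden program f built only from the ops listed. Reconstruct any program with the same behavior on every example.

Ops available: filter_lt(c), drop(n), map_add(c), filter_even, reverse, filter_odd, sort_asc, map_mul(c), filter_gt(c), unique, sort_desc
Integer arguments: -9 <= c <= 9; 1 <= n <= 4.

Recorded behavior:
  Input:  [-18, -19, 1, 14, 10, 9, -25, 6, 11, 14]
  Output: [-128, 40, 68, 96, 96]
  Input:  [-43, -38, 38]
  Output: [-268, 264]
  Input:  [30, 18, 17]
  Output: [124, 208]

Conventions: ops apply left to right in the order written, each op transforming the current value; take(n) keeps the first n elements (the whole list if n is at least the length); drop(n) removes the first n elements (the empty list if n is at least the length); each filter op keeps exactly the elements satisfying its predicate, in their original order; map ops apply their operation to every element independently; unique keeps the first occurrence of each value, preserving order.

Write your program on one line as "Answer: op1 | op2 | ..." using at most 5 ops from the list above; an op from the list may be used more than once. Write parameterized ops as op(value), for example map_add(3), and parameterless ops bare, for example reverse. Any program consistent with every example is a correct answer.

sort_desc | filter_even | map_mul(7) | sort_asc | map_add(-2)

Check, running the answer program on each example:
  [-18, -19, 1, 14, 10, 9, -25, 6, 11, 14] -> [14, 14, 11, 10, 9, 6, 1, -18, -19, -25] -> [14, 14, 10, 6, -18] -> [98, 98, 70, 42, -126] -> [-126, 42, 70, 98, 98] -> [-128, 40, 68, 96, 96]
  [-43, -38, 38] -> [38, -38, -43] -> [38, -38] -> [266, -266] -> [-266, 266] -> [-268, 264]
  [30, 18, 17] -> [30, 18, 17] -> [30, 18] -> [210, 126] -> [126, 210] -> [124, 208]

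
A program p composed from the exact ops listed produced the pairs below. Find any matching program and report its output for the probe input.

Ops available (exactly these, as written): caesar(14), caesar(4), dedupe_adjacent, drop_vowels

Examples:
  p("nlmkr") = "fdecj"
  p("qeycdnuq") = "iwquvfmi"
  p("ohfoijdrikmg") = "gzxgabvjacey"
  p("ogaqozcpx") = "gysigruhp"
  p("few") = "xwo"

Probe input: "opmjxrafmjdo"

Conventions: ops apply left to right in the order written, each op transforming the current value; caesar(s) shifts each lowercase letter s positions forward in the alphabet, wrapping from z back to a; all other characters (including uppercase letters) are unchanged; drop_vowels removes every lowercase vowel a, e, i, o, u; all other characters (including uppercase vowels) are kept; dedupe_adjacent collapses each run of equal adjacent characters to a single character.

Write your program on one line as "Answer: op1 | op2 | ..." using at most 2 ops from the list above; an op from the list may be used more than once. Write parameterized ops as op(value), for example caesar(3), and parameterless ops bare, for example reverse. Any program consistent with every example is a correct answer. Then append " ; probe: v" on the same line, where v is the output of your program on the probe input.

caesar(14) | caesar(4) ; probe: "ghebpjsxebvg"

Check, running the answer program on each example:
  "nlmkr" -> "bzayf" -> "fdecj"
  "qeycdnuq" -> "esmqrbie" -> "iwquvfmi"
  "ohfoijdrikmg" -> "cvtcwxrfwyau" -> "gzxgabvjacey"
  "ogaqozcpx" -> "cuoecnqdl" -> "gysigruhp"
  "few" -> "tsk" -> "xwo"
  probe: "opmjxrafmjdo" -> "cdaxlfotaxrc" -> "ghebpjsxebvg"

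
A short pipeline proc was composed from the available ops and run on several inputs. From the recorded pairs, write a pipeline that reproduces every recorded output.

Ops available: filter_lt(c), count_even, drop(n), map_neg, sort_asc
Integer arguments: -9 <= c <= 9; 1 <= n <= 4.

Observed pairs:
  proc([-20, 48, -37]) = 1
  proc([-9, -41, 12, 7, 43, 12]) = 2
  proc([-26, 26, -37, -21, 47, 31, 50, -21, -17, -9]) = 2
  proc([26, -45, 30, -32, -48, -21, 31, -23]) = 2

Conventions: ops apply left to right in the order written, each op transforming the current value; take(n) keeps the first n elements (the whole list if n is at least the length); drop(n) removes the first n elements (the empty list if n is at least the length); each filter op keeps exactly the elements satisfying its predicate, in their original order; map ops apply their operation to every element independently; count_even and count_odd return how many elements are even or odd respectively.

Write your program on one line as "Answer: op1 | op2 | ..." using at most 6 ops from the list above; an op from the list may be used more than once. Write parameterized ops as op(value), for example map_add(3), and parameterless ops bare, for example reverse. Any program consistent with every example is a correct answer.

map_neg | filter_lt(7) | map_neg | sort_asc | count_even

Check, running the answer program on each example:
  [-20, 48, -37] -> [20, -48, 37] -> [-48] -> [48] -> [48] -> 1
  [-9, -41, 12, 7, 43, 12] -> [9, 41, -12, -7, -43, -12] -> [-12, -7, -43, -12] -> [12, 7, 43, 12] -> [7, 12, 12, 43] -> 2
  [-26, 26, -37, -21, 47, 31, 50, -21, -17, -9] -> [26, -26, 37, 21, -47, -31, -50, 21, 17, 9] -> [-26, -47, -31, -50] -> [26, 47, 31, 50] -> [26, 31, 47, 50] -> 2
  [26, -45, 30, -32, -48, -21, 31, -23] -> [-26, 45, -30, 32, 48, 21, -31, 23] -> [-26, -30, -31] -> [26, 30, 31] -> [26, 30, 31] -> 2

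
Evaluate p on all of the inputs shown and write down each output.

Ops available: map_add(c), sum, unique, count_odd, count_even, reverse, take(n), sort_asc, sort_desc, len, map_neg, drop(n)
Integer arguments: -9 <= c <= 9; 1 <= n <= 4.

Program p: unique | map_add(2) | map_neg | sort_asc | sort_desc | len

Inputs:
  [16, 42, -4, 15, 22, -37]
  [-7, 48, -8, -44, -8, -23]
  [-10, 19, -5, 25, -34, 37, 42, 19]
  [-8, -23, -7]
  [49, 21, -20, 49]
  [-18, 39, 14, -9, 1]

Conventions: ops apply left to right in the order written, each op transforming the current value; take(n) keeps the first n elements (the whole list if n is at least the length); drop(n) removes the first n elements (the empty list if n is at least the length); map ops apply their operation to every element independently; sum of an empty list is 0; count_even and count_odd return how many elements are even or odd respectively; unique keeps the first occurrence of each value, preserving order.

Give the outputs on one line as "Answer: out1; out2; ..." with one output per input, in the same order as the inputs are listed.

6; 5; 7; 3; 3; 5

Execution, op by op:
  [16, 42, -4, 15, 22, -37] -> [16, 42, -4, 15, 22, -37] -> [18, 44, -2, 17, 24, -35] -> [-18, -44, 2, -17, -24, 35] -> [-44, -24, -18, -17, 2, 35] -> [35, 2, -17, -18, -24, -44] -> 6
  [-7, 48, -8, -44, -8, -23] -> [-7, 48, -8, -44, -23] -> [-5, 50, -6, -42, -21] -> [5, -50, 6, 42, 21] -> [-50, 5, 6, 21, 42] -> [42, 21, 6, 5, -50] -> 5
  [-10, 19, -5, 25, -34, 37, 42, 19] -> [-10, 19, -5, 25, -34, 37, 42] -> [-8, 21, -3, 27, -32, 39, 44] -> [8, -21, 3, -27, 32, -39, -44] -> [-44, -39, -27, -21, 3, 8, 32] -> [32, 8, 3, -21, -27, -39, -44] -> 7
  [-8, -23, -7] -> [-8, -23, -7] -> [-6, -21, -5] -> [6, 21, 5] -> [5, 6, 21] -> [21, 6, 5] -> 3
  [49, 21, -20, 49] -> [49, 21, -20] -> [51, 23, -18] -> [-51, -23, 18] -> [-51, -23, 18] -> [18, -23, -51] -> 3
  [-18, 39, 14, -9, 1] -> [-18, 39, 14, -9, 1] -> [-16, 41, 16, -7, 3] -> [16, -41, -16, 7, -3] -> [-41, -16, -3, 7, 16] -> [16, 7, -3, -16, -41] -> 5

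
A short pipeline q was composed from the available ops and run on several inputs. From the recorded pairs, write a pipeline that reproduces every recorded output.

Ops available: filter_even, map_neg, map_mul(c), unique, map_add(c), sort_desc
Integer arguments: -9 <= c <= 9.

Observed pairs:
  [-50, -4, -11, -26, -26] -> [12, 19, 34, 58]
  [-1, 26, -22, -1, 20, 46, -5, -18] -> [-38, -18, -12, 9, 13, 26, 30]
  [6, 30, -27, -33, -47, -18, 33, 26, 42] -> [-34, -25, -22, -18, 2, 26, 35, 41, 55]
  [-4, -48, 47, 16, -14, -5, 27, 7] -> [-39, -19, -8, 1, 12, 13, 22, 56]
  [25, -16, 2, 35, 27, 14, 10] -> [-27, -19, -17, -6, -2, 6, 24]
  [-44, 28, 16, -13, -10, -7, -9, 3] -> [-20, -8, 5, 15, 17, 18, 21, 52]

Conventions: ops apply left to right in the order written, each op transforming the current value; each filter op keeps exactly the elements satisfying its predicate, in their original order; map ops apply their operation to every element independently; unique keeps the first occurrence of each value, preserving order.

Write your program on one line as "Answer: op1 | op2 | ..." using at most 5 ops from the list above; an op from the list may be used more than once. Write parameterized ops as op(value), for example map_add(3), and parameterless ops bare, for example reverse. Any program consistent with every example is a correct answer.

sort_desc | unique | map_add(-6) | map_neg | map_add(2)

Check, running the answer program on each example:
  [-50, -4, -11, -26, -26] -> [-4, -11, -26, -26, -50] -> [-4, -11, -26, -50] -> [-10, -17, -32, -56] -> [10, 17, 32, 56] -> [12, 19, 34, 58]
  [-1, 26, -22, -1, 20, 46, -5, -18] -> [46, 26, 20, -1, -1, -5, -18, -22] -> [46, 26, 20, -1, -5, -18, -22] -> [40, 20, 14, -7, -11, -24, -28] -> [-40, -20, -14, 7, 11, 24, 28] -> [-38, -18, -12, 9, 13, 26, 30]
  [6, 30, -27, -33, -47, -18, 33, 26, 42] -> [42, 33, 30, 26, 6, -18, -27, -33, -47] -> [42, 33, 30, 26, 6, -18, -27, -33, -47] -> [36, 27, 24, 20, 0, -24, -33, -39, -53] -> [-36, -27, -24, -20, 0, 24, 33, 39, 53] -> [-34, -25, -22, -18, 2, 26, 35, 41, 55]
  [-4, -48, 47, 16, -14, -5, 27, 7] -> [47, 27, 16, 7, -4, -5, -14, -48] -> [47, 27, 16, 7, -4, -5, -14, -48] -> [41, 21, 10, 1, -10, -11, -20, -54] -> [-41, -21, -10, -1, 10, 11, 20, 54] -> [-39, -19, -8, 1, 12, 13, 22, 56]
  [25, -16, 2, 35, 27, 14, 10] -> [35, 27, 25, 14, 10, 2, -16] -> [35, 27, 25, 14, 10, 2, -16] -> [29, 21, 19, 8, 4, -4, -22] -> [-29, -21, -19, -8, -4, 4, 22] -> [-27, -19, -17, -6, -2, 6, 24]
  [-44, 28, 16, -13, -10, -7, -9, 3] -> [28, 16, 3, -7, -9, -10, -13, -44] -> [28, 16, 3, -7, -9, -10, -13, -44] -> [22, 10, -3, -13, -15, -16, -19, -50] -> [-22, -10, 3, 13, 15, 16, 19, 50] -> [-20, -8, 5, 15, 17, 18, 21, 52]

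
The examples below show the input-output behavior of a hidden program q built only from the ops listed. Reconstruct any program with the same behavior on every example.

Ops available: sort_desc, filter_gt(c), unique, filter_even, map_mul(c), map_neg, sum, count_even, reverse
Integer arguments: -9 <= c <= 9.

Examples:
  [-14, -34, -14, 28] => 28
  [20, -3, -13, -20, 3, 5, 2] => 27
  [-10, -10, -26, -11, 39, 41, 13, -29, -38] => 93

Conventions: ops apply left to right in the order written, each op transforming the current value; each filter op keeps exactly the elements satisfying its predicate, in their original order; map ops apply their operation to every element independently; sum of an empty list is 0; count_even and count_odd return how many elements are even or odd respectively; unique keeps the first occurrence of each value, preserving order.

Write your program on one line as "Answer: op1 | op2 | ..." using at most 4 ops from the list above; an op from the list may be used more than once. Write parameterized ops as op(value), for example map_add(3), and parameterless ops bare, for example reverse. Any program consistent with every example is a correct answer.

filter_gt(-8) | sort_desc | sum

Check, running the answer program on each example:
  [-14, -34, -14, 28] -> [28] -> [28] -> 28
  [20, -3, -13, -20, 3, 5, 2] -> [20, -3, 3, 5, 2] -> [20, 5, 3, 2, -3] -> 27
  [-10, -10, -26, -11, 39, 41, 13, -29, -38] -> [39, 41, 13] -> [41, 39, 13] -> 93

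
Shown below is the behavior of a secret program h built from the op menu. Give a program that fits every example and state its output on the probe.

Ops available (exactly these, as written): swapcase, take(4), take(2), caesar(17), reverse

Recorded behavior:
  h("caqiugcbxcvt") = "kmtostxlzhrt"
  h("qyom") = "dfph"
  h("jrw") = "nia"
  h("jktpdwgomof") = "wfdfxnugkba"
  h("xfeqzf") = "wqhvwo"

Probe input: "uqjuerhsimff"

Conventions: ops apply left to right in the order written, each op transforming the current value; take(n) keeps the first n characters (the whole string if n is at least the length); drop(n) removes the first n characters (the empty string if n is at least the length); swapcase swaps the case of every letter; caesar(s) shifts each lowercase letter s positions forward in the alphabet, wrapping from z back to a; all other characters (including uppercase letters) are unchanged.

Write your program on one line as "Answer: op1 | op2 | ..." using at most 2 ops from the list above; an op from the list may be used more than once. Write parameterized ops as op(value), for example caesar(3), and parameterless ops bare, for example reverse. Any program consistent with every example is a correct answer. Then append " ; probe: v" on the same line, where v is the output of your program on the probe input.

reverse | caesar(17) ; probe: "wwdzjyivlahl"

Check, running the answer program on each example:
  "caqiugcbxcvt" -> "tvcxbcguiqac" -> "kmtostxlzhrt"
  "qyom" -> "moyq" -> "dfph"
  "jrw" -> "wrj" -> "nia"
  "jktpdwgomof" -> "fomogwdptkj" -> "wfdfxnugkba"
  "xfeqzf" -> "fzqefx" -> "wqhvwo"
  probe: "uqjuerhsimff" -> "ffmishreujqu" -> "wwdzjyivlahl"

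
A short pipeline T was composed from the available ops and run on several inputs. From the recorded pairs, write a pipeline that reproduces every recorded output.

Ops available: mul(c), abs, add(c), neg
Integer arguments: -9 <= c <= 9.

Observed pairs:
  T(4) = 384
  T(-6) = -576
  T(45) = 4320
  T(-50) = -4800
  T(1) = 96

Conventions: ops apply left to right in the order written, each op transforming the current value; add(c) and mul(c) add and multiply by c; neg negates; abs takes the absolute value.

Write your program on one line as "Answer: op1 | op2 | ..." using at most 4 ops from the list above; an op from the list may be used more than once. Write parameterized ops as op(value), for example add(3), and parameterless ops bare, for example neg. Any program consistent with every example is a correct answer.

neg | mul(-6) | mul(-8) | mul(-2)

Check, running the answer program on each example:
  4 -> -4 -> 24 -> -192 -> 384
  -6 -> 6 -> -36 -> 288 -> -576
  45 -> -45 -> 270 -> -2160 -> 4320
  -50 -> 50 -> -300 -> 2400 -> -4800
  1 -> -1 -> 6 -> -48 -> 96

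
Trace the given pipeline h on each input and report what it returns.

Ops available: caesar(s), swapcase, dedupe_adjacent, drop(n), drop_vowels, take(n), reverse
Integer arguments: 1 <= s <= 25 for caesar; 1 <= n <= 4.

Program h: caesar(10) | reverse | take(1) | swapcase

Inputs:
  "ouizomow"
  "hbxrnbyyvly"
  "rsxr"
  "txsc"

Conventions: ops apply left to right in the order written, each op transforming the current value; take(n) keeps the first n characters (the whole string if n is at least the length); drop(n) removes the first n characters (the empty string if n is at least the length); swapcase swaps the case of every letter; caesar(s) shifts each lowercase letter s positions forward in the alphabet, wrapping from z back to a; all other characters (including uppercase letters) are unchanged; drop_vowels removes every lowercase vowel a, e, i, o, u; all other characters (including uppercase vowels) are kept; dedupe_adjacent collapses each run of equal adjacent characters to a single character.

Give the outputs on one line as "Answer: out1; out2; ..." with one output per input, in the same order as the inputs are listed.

Execution, op by op:
  "ouizomow" -> "yesjywyg" -> "gywyjsey" -> "g" -> "G"
  "hbxrnbyyvly" -> "rlhbxliifvi" -> "ivfiilxbhlr" -> "i" -> "I"
  "rsxr" -> "bchb" -> "bhcb" -> "b" -> "B"
  "txsc" -> "dhcm" -> "mchd" -> "m" -> "M"

"G"; "I"; "B"; "M"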